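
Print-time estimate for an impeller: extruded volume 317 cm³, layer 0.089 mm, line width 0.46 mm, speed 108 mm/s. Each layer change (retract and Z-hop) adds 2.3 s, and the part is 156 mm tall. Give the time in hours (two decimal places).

Extrusion cross-section: 0.089 × 0.46 → 0.04094 mm².
Toolpath length = 317 cm³ / 0.04094 mm² = 317000 / 0.04094 = 7743038.6 mm.
Time extruding = 7743038.6 / 108 = 71694.8 s.
Layer count = ceil(156 / 0.089) = 1753.
Layer-change overhead = 1753 × 2.3 = 4031.9 s.
Altogether 71694.8 + 4031.9 = 75726.7 s, i.e. 21.04 hours.

21.04 hours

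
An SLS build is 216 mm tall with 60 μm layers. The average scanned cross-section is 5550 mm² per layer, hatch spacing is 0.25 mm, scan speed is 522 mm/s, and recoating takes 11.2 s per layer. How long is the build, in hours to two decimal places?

Number of layers: 216 / 0.06 → 3600 (rounded up).
Per-layer scan distance: 5550 / 0.25 → 22200 mm.
Laser time per layer: 22200 / 522 → 42.5287 s.
Per-layer time: 42.5287 + 11.2 → 53.7287 s.
Build time = 3600 × 53.7287 = 193423.32 s = 53.73 hours.

53.73 hours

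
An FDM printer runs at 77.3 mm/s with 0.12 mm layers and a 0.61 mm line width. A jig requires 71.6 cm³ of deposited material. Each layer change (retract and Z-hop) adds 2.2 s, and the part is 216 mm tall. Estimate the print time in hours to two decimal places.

4.61 hours

Line area: 0.12 × 0.61 → 0.0732 mm².
Total extruded path = 71600/0.0732 = 978142.1 mm.
Extrusion time = 978142.1 / 77.3 = 12653.8 s.
Layer count = ceil(216 / 0.12) = 1800.
Non-print overhead = 1800 × 2.2, so 3960 s.
Total = 12653.8 + 3960 = 16613.8 s = 4.61 hours.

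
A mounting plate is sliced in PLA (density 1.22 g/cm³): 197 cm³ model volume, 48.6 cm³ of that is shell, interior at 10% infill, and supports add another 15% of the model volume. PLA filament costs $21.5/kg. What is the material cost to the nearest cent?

$2.44

Infill region = 197 − 48.6 = 148.4 cm³.
Deposited infill = 0.10 × 148.4 = 14.84 cm³.
Support = 0.15 × 197 = 29.55 cm³.
Deposited volume = 48.6 + 14.84 + 29.55 = 92.99 cm³.
Mass: 92.99 × 1.22 → 113.4478 g.
At $21.5/kg: 113.4478/1000 × 21.5 = $2.44.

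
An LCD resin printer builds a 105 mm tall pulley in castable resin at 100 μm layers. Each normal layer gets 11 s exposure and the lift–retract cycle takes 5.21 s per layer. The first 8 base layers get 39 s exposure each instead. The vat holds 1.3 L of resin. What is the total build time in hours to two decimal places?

Number of layers: 105 / 0.1 → 1050 (rounded up).
Bottom layers: 8 × (39 + 5.21) → 353.68 s.
Remaining layers = 1042 × (11 + 5.21), so 16890.82 s.
Sum: 353.68 + 16890.82 = 17244.5 s → 4.79 hours.

4.79 hours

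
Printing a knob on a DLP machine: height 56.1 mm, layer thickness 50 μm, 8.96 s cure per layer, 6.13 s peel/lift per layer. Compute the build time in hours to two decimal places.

4.70 hours

Layers = ⌈56.1/0.05⌉ = 1122.
Each layer takes = 8.96 + 6.13, so 15.09 s.
Build time: 1122 × 15.09 s = 16930.98 s, i.e. 4.70 hours.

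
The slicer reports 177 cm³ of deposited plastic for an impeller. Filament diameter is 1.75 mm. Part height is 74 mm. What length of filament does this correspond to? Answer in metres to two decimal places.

73.59 m

Filament cross-section = π × (1.75/2)² = 2.4053 mm².
Length = 177 cm³ / 2.4053 mm² = 177000 / 2.4053 = 73587.49 mm = 73.59 m.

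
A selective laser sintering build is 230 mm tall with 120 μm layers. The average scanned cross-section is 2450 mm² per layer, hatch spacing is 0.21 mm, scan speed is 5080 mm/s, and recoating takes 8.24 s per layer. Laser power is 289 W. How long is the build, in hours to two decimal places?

5.61 hours

Layers = ⌈230/0.12⌉ = 1917.
Hatch length per layer: 2450 / 0.21 → 11666.7 mm.
Per-layer scan time = 11666.7 / 5080, so 2.2966 s.
Time per layer = 2.2966 + 8.24 = 10.5366 s.
1917 layers × 10.5366 s/layer = 20198.6622 s, i.e. 5.61 hours.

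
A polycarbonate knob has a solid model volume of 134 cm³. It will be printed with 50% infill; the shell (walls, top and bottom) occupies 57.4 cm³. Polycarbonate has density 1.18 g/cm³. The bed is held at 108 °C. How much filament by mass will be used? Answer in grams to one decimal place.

Interior volume = 134 − 57.4 = 76.6 cm³.
Deposited infill: 0.50 × 76.6 → 38.3 cm³.
Total printed volume = 57.4 + 38.3 = 95.7 cm³.
Mass = 95.7 × 1.18 = 112.926 g.

112.9 g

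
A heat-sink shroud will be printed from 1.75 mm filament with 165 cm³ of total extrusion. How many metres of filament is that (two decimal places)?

68.60 m

A = π r² = π × 0.875² = 2.4053 mm².
L = 165000 mm³ / 2.4053 mm² = 68598.51 mm, i.e. 68.60 m.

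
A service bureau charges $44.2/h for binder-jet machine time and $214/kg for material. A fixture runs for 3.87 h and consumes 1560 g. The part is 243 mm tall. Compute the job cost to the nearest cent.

$504.89

Machine-time cost = 44.2 × 3.87 = $171.054.
Material charge = 214 × 1560/1000 = $333.84.
Total = 171.054 + 333.84 = 504.894 ≈ $504.89.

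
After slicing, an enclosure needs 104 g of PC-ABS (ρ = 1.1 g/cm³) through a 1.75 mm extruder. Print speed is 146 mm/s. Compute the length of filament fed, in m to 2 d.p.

39.31 m

Extruded volume: 104/1.1 = 94.5455 cm³ (94545.5 mm³).
A = π r² = π × 0.875² = 2.4053 mm².
Length = 94545.5 / 2.4053 = 39307.16 mm = 39.31 m.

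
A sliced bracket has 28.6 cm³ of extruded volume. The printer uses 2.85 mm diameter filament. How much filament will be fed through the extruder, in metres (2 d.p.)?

A = π r² = π × 1.425² = 6.3794 mm².
Length = 28.6 cm³ / 6.3794 mm² = 28600 / 6.3794 = 4483.18 mm = 4.48 m.

4.48 m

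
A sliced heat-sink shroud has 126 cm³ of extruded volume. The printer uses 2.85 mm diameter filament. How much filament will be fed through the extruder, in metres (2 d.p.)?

Cross-section of 2.85 mm filament: π·(2.85/2)² = 6.3794 mm².
L = 126000 mm³ / 6.3794 mm² = 19751.07 mm, i.e. 19.75 m.

19.75 m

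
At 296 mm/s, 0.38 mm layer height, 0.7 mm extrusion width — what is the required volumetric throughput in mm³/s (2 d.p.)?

78.74

Extrusion cross-section = 0.38 × 0.7 = 0.266 mm².
Q = v·A = 296 × 0.266 = 78.74 mm³/s.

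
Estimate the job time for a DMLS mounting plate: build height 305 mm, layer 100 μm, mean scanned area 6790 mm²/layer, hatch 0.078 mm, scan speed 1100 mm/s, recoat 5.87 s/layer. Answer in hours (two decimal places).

Number of layers: 305 / 0.1 → 3050 (rounded up).
Hatch length per layer: 6790 / 0.078 → 87051.3 mm.
Laser time per layer = 87051.3 / 1100, so 79.1375 s.
Time per layer: 79.1375 + 5.87 → 85.0075 s.
3050 layers × 85.0075 s/layer = 259272.875 s, i.e. 72.02 hours.

72.02 hours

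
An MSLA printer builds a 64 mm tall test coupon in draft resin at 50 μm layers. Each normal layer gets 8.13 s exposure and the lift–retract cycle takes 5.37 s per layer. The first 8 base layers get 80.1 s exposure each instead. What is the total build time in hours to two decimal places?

Layer count = ceil(64 / 0.05) = 1280.
Bottom layers = 8 × (80.1 + 5.37) = 683.76 s.
Normal layers: 1272 × (8.13 + 5.37) → 17172 s.
Total = 683.76 + 17172 = 17855.76 s = 4.96 hours.

4.96 hours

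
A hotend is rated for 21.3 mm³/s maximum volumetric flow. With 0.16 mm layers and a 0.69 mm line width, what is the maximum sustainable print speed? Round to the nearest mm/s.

Bead cross-section = 0.16 × 0.69, so 0.1104 mm².
Max speed = 21.3 / 0.1104 = 192.93 ≈ 193 mm/s.

193 mm/s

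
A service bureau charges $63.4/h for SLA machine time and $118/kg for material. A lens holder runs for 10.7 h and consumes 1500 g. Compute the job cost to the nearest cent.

Time charge = 63.4 × 10.7, so $678.38.
Material charge: 118 × 1500/1000 → $177.00.
Total = 678.38 + 177.00 = $855.38.

$855.38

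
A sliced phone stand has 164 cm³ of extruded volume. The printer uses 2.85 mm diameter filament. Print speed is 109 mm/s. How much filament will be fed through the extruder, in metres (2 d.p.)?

25.71 m

A = π r² = π × 1.425² = 6.3794 mm².
Length = 164 cm³ / 6.3794 mm² = 164000 / 6.3794 = 25707.75 mm = 25.71 m.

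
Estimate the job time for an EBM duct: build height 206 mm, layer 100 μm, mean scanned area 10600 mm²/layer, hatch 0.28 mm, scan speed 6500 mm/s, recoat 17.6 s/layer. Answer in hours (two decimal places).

Layers = ⌈206/0.1⌉ = 2060.
Per-layer scan distance: 10600 / 0.28 → 37857.1 mm.
Beam time per layer: 37857.1 / 6500 → 5.8242 s.
Time per layer = 5.8242 + 17.6, so 23.4242 s.
2060 layers × 23.4242 s/layer = 48253.852 s, i.e. 13.40 hours.

13.40 hours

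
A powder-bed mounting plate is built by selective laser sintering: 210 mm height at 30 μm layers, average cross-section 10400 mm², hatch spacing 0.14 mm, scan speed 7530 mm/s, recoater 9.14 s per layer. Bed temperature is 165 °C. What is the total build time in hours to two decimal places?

Layer count = ceil(210 / 0.03) = 7000.
Scan path per layer = 10400 / 0.14 = 74285.7 mm.
Scan time per layer = 74285.7 / 7530, so 9.8653 s.
Per-layer time: 9.8653 + 9.14 → 19.0053 s.
7000 layers × 19.0053 s/layer = 133037.1 s, i.e. 36.95 hours.

36.95 hours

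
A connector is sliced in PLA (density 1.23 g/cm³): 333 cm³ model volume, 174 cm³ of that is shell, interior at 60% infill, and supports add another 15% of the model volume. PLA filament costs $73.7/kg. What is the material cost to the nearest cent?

Volume inside the shell = 333 − 174, so 159 cm³.
Infill deposited: 0.60 × 159 → 95.4 cm³.
Support: 0.15 × 333 → 49.95 cm³.
Total printed volume: 174 + 95.4 + 49.95 → 319.35 cm³.
Mass: 319.35 × 1.23 → 392.8005 g.
Cost = 392.8005 g / 1000 × $73.7/kg = $28.95.

$28.95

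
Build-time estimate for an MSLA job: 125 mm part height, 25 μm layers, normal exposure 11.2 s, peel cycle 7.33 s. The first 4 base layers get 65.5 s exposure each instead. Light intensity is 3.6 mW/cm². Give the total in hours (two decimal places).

Layers = ⌈125/0.025⌉ = 5000.
Bottom layers = 4 × (65.5 + 7.33) = 291.32 s.
Remaining layers = 4996 × (11.2 + 7.33) = 92575.88 s.
Sum: 291.32 + 92575.88 = 92867.2 s → 25.80 hours.

25.80 hours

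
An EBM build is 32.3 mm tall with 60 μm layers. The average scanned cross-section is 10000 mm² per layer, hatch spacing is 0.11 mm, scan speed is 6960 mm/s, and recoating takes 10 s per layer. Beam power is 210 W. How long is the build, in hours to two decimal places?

Layers = ⌈32.3/0.06⌉ = 539.
Hatch length per layer: 10000 / 0.11 → 90909.1 mm.
Beam time per layer = 90909.1 / 6960, so 13.0617 s.
Per-layer time = 13.0617 + 10 = 23.0617 s.
539 layers × 23.0617 s/layer = 12430.2563 s, i.e. 3.45 hours.

3.45 hours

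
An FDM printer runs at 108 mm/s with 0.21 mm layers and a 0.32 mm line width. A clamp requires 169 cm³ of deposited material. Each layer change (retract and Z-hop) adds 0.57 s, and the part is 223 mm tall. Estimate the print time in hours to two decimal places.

Extrusion cross-section = 0.21 × 0.32, so 0.0672 mm².
Total extruded path = 169000/0.0672 = 2514881 mm.
Print-move time = 2514881 / 108 = 23285.9 s.
Layer count = ceil(223 / 0.21) = 1062.
Z-hop total = 1062 × 0.57 = 605.34 s.
Total = 23285.9 + 605.34 = 23891.24 s = 6.64 hours.

6.64 hours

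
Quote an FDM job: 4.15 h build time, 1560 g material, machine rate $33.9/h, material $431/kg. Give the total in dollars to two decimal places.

Machine-time cost: 33.9 × 4.15 → $140.685.
Material cost: 431 × 1560/1000 → $672.36.
Job cost: 140.685 + 672.36 = 813.045 ≈ $813.05.

$813.05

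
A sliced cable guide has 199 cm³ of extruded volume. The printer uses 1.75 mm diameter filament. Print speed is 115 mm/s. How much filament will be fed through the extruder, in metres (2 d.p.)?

A = π r² = π × 0.875² = 2.4053 mm².
Length = 199 cm³ / 2.4053 mm² = 199000 / 2.4053 = 82733.96 mm = 82.73 m.

82.73 m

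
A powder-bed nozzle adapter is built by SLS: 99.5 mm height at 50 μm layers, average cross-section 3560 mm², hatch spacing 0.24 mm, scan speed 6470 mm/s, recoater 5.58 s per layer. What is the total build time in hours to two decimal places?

4.35 hours

Number of layers: 99.5 / 0.05 → 1990 (rounded up).
Per-layer scan distance: 3560 / 0.24 → 14833.3 mm.
Laser time per layer: 14833.3 / 6470 → 2.2926 s.
Layer cycle = 2.2926 + 5.58 = 7.8726 s.
1990 layers × 7.8726 s/layer = 15666.474 s, i.e. 4.35 hours.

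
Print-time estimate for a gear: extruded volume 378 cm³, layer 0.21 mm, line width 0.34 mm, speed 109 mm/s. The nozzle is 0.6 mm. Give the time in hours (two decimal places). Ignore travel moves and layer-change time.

13.49 hours

Line area = 0.21 × 0.34 = 0.0714 mm².
Path length: 378000 mm³ / 0.0714 mm² → 5294117.6 mm.
Time extruding: 5294117.6 / 109 → 48569.9 s.
In the requested units: 48569.9 s = 13.49 hours.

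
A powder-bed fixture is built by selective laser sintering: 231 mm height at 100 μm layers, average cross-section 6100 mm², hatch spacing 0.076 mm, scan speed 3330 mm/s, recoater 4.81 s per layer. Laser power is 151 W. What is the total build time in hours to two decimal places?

18.55 hours

Number of layers: 231 / 0.1 → 2310 (rounded up).
Scan path per layer: 6100 / 0.076 → 80263.2 mm.
Per-layer scan time: 80263.2 / 3330 → 24.1031 s.
Layer cycle = 24.1031 + 4.81 = 28.9131 s.
Build time = 2310 × 28.9131 = 66789.261 s = 18.55 hours.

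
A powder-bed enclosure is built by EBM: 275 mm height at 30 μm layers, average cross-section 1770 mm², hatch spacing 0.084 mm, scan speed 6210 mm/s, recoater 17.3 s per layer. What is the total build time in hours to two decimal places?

52.69 hours

Layers = ⌈275/0.03⌉ = 9167.
Scan path per layer: 1770 / 0.084 → 21071.4 mm.
Scan time per layer = 21071.4 / 6210 = 3.3931 s.
Layer cycle: 3.3931 + 17.3 → 20.6931 s.
9167 layers × 20.6931 s/layer = 189693.6477 s, i.e. 52.69 hours.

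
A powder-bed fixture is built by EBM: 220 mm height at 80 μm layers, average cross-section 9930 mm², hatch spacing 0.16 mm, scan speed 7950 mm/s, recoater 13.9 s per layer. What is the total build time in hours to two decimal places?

16.58 hours

Layers = ⌈220/0.08⌉ = 2750.
Per-layer scan distance = 9930 / 0.16, so 62062.5 mm.
Scan time per layer = 62062.5 / 7950 = 7.8066 s.
Time per layer: 7.8066 + 13.9 → 21.7066 s.
Build time = 2750 × 21.7066 = 59693.15 s = 16.58 hours.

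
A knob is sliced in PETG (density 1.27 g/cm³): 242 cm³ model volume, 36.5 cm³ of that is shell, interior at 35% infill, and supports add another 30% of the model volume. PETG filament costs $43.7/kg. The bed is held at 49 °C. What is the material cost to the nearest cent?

$10.05

Interior volume: 242 − 36.5 → 205.5 cm³.
Deposited infill: 0.35 × 205.5 → 71.925 cm³.
Support = 0.30 × 242 = 72.6 cm³.
Total extruded = 36.5 + 71.925 + 72.6 = 181.025 cm³.
Mass = 181.025 × 1.27 = 229.90175 g.
Cost = 229.90175 g / 1000 × $43.7/kg = $10.05.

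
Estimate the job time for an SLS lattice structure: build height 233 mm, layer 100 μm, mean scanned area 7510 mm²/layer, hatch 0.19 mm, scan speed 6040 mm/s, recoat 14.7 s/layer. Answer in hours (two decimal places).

13.75 hours

Number of layers: 233 / 0.1 → 2330 (rounded up).
Hatch length per layer = 7510 / 0.19, so 39526.3 mm.
Laser time per layer = 39526.3 / 6040, so 6.5441 s.
Time per layer = 6.5441 + 14.7, so 21.2441 s.
Build time = 2330 × 21.2441 = 49498.753 s = 13.75 hours.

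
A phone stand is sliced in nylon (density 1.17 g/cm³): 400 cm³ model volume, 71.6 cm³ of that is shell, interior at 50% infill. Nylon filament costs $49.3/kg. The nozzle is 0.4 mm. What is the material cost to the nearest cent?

Interior volume = 400 − 71.6 = 328.4 cm³.
Deposited infill = 0.50 × 328.4, so 164.2 cm³.
Deposited volume: 71.6 + 164.2 → 235.8 cm³.
Mass: 235.8 × 1.17 → 275.886 g.
At $49.3/kg: 275.886/1000 × 49.3 = $13.60.

$13.60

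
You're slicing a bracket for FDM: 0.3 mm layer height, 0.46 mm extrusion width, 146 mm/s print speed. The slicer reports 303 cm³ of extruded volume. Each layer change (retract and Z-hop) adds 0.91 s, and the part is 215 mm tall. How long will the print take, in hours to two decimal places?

Bead cross-section = 0.3 × 0.46 = 0.138 mm².
Total extruded path = 303000/0.138 = 2195652.2 mm.
Extrusion time = 2195652.2 / 146 = 15038.7 s.
Layer count = ceil(215 / 0.3) = 717.
Non-print overhead = 717 × 0.91, so 652.47 s.
Altogether 15038.7 + 652.47 = 15691.17 s, i.e. 4.36 hours.

4.36 hours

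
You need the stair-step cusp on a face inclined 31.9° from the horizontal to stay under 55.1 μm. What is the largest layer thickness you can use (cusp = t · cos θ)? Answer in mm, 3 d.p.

Layer height = cusp / cos(31.9°) = 0.0551 / 0.8490 = 0.065 mm.

0.065 mm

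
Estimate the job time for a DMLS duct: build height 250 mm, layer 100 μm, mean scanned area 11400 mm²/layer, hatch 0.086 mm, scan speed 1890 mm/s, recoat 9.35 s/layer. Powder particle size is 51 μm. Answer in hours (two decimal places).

55.20 hours

Layers = ⌈250/0.1⌉ = 2500.
Scan path per layer = 11400 / 0.086, so 132558.1 mm.
Scan time per layer = 132558.1 / 1890, so 70.1366 s.
Time per layer = 70.1366 + 9.35, so 79.4866 s.
2500 layers × 79.4866 s/layer = 198716.5 s, i.e. 55.20 hours.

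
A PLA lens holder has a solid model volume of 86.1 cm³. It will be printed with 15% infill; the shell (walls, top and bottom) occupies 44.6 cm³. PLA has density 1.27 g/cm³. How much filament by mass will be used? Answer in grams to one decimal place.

64.5 g

Interior volume = 86.1 − 44.6 = 41.5 cm³.
Deposited infill = 0.15 × 41.5 = 6.225 cm³.
Total printed volume = 44.6 + 6.225 = 50.825 cm³.
Mass = 50.825 × 1.27, so 64.54775 g.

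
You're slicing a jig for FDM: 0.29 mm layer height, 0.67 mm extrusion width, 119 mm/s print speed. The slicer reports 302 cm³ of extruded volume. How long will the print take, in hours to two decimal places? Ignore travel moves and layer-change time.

Extrusion cross-section = 0.29 × 0.67, so 0.1943 mm².
Toolpath length = 302 cm³ / 0.1943 mm² = 302000 / 0.1943 = 1554297.5 mm.
Time extruding = 1554297.5 / 119, so 13061.3 s.
Converting: 13061.3 s = 3.63 hours.

3.63 hours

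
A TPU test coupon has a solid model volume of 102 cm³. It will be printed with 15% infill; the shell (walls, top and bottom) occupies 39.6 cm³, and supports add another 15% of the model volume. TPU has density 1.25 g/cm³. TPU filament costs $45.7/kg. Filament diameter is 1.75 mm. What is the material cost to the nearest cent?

Interior volume = 102 − 39.6 = 62.4 cm³.
Infill deposited = 0.15 × 62.4 = 9.36 cm³.
Support: 0.15 × 102 → 15.3 cm³.
Deposited volume = 39.6 + 9.36 + 15.3, so 64.26 cm³.
Mass = 64.26 × 1.25, so 80.325 g.
At $45.7/kg: 80.325/1000 × 45.7 = $3.67.

$3.67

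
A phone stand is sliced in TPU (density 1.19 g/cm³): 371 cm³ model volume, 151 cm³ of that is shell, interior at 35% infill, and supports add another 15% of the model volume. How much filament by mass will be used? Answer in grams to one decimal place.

Volume inside the shell = 371 − 151, so 220 cm³.
Deposited infill: 0.35 × 220 → 77 cm³.
Support = 0.15 × 371, so 55.65 cm³.
Deposited volume = 151 + 77 + 55.65, so 283.65 cm³.
Mass = 283.65 × 1.19 = 337.5435 g.

337.5 g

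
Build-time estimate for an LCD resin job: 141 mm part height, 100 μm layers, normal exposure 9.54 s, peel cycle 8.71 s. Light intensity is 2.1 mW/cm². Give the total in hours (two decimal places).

Layer count = ceil(141 / 0.1) = 1410.
Per-layer time: 9.54 + 8.71 → 18.25 s.
Total = 1410 × 18.25 = 25732.5 s = 7.15 hours.

7.15 hours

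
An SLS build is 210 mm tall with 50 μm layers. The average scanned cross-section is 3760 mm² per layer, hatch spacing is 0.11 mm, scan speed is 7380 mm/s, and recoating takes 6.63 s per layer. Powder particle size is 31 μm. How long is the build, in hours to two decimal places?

Layers = ⌈210/0.05⌉ = 4200.
Per-layer scan distance: 3760 / 0.11 → 34181.8 mm.
Laser time per layer = 34181.8 / 7380, so 4.6317 s.
Time per layer = 4.6317 + 6.63 = 11.2617 s.
4200 layers × 11.2617 s/layer = 47299.14 s, i.e. 13.14 hours.

13.14 hours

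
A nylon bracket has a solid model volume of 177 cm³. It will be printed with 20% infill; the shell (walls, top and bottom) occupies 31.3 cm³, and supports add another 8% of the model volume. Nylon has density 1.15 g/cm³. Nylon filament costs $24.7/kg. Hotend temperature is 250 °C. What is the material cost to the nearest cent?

$2.12

Infill region = 177 − 31.3, so 145.7 cm³.
Deposited infill: 0.20 × 145.7 → 29.14 cm³.
Support = 0.08 × 177, so 14.16 cm³.
Deposited volume = 31.3 + 29.14 + 14.16, so 74.6 cm³.
Mass = 74.6 × 1.15, so 85.79 g.
Cost = 85.79 g / 1000 × $24.7/kg = $2.12.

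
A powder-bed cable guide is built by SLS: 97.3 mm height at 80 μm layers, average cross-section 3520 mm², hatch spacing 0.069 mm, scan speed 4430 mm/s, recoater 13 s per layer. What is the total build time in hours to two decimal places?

Layers = ⌈97.3/0.08⌉ = 1217.
Scan path per layer: 3520 / 0.069 → 51014.5 mm.
Per-layer scan time = 51014.5 / 4430 = 11.5157 s.
Time per layer: 11.5157 + 13 → 24.5157 s.
Build time = 1217 × 24.5157 = 29835.6069 s = 8.29 hours.

8.29 hours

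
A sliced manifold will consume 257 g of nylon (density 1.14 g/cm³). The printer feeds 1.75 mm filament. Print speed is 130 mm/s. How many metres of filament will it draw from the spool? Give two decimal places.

93.73 m

Extruded volume: 257/1.14 = 225.4386 cm³ (225438.6 mm³).
Filament cross-section = π × (1.75/2)² = 2.4053 mm².
Length = 225438.6 / 2.4053 = 93725.77 mm = 93.73 m.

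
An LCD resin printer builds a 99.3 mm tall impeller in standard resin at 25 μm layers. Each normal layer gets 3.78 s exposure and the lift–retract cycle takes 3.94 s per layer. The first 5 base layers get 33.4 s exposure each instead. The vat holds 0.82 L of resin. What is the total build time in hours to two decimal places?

8.56 hours

Number of layers: 99.3 / 0.025 → 3972 (rounded up).
Burn-in layers: 5 × (33.4 + 3.94) → 186.7 s.
Regular layers = 3967 × (3.78 + 3.94) = 30625.24 s.
Sum: 186.7 + 30625.24 = 30811.94 s → 8.56 hours.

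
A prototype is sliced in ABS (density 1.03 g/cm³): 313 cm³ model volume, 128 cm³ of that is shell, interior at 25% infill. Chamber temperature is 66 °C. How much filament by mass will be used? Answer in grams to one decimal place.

179.5 g

Volume inside the shell: 313 − 128 → 185 cm³.
Infill deposited: 0.25 × 185 → 46.25 cm³.
Total printed volume: 128 + 46.25 → 174.25 cm³.
Mass = 174.25 × 1.03 = 179.4775 g.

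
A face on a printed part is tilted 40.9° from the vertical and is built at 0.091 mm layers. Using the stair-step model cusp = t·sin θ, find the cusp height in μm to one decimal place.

sin(40.9°) = 0.6547, so cusp = 0.091 × 0.6547 = 0.059578 mm → 59.6 μm.

59.6 μm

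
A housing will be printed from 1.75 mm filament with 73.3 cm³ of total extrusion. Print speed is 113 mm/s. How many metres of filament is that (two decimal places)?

Filament cross-section = π × (1.75/2)² = 2.4053 mm².
L = 73300 mm³ / 2.4053 mm² = 30474.37 mm, i.e. 30.47 m.

30.47 m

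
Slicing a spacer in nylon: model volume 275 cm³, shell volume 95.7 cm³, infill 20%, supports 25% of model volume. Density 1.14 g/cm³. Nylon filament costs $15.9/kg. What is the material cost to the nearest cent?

$3.63

Infill region = 275 − 95.7 = 179.3 cm³.
Infill volume = 0.20 × 179.3 = 35.86 cm³.
Support = 0.25 × 275, so 68.75 cm³.
Total extruded = 95.7 + 35.86 + 68.75, so 200.31 cm³.
Mass = 200.31 × 1.14, so 228.3534 g.
Cost = 228.3534 g / 1000 × $15.9/kg = $3.63.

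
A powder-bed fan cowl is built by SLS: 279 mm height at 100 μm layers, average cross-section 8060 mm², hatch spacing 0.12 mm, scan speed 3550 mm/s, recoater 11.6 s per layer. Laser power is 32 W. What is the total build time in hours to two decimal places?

23.65 hours

Layer count = ceil(279 / 0.1) = 2790.
Per-layer scan distance = 8060 / 0.12 = 67166.7 mm.
Laser time per layer: 67166.7 / 3550 → 18.9202 s.
Layer cycle: 18.9202 + 11.6 → 30.5202 s.
Total: 2790 × 30.5202 s = 85151.358 s → 23.65 hours.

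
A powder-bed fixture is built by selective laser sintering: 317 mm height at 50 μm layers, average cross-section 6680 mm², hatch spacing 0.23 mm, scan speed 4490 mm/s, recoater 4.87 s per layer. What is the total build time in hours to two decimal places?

Number of layers: 317 / 0.05 → 6340 (rounded up).
Per-layer scan distance: 6680 / 0.23 → 29043.5 mm.
Scan time per layer: 29043.5 / 4490 → 6.4685 s.
Time per layer: 6.4685 + 4.87 → 11.3385 s.
Build time = 6340 × 11.3385 = 71886.09 s = 19.97 hours.

19.97 hours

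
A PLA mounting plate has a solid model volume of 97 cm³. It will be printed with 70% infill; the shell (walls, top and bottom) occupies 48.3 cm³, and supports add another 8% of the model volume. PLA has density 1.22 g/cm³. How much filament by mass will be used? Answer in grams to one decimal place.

110.0 g

Interior volume = 97 − 48.3 = 48.7 cm³.
Deposited infill = 0.70 × 48.7, so 34.09 cm³.
Support = 0.08 × 97, so 7.76 cm³.
Deposited volume: 48.3 + 34.09 + 7.76 → 90.15 cm³.
Mass = 90.15 × 1.22 = 109.983 g.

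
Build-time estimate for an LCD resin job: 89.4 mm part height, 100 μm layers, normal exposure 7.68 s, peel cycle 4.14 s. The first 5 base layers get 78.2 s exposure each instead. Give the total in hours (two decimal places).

3.03 hours

Layers = ⌈89.4/0.1⌉ = 894.
Bottom layers = 5 × (78.2 + 4.14) = 411.7 s.
Normal layers = 889 × (7.68 + 4.14) = 10507.98 s.
Total = 411.7 + 10507.98 = 10919.68 s = 3.03 hours.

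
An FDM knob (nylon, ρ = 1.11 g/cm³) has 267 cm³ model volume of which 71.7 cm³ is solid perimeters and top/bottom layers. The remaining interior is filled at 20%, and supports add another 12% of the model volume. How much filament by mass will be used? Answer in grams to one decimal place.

Volume inside the shell: 267 − 71.7 → 195.3 cm³.
Infill volume: 0.20 × 195.3 → 39.06 cm³.
Support = 0.12 × 267, so 32.04 cm³.
Total extruded = 71.7 + 39.06 + 32.04, so 142.8 cm³.
Mass = 142.8 × 1.11 = 158.508 g.

158.5 g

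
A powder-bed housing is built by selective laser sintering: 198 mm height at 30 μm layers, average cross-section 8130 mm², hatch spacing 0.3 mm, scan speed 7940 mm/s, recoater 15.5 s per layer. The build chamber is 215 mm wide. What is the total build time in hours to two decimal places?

34.67 hours

Layers = ⌈198/0.03⌉ = 6600.
Hatch length per layer = 8130 / 0.3 = 27100 mm.
Laser time per layer = 27100 / 7940, so 3.4131 s.
Time per layer = 3.4131 + 15.5 = 18.9131 s.
Total: 6600 × 18.9131 s = 124826.46 s → 34.67 hours.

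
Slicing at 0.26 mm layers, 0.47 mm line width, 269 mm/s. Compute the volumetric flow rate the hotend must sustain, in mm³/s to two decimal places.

32.87

Bead cross-section: 0.26 × 0.47 → 0.1222 mm².
Volumetric flow = 269 × 0.1222 = 32.87 mm³/s.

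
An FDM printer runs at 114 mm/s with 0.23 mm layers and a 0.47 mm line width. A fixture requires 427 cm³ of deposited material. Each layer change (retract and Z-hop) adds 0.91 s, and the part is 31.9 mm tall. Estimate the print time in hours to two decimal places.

9.66 hours

Line area: 0.23 × 0.47 → 0.1081 mm².
Total extruded path = 427000/0.1081 = 3950046.3 mm.
Print-move time: 3950046.3 / 114 → 34649.5 s.
Number of layers: 31.9 / 0.23 → 139 (rounded up).
Non-print overhead: 139 × 0.91 → 126.49 s.
Total = 34649.5 + 126.49 = 34775.99 s = 9.66 hours.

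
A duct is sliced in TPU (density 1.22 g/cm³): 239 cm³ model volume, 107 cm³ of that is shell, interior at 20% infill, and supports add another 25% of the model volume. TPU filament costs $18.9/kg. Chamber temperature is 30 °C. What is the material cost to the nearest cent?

$4.45

Volume inside the shell = 239 − 107 = 132 cm³.
Deposited infill = 0.20 × 132, so 26.4 cm³.
Support = 0.25 × 239, so 59.75 cm³.
Total extruded = 107 + 26.4 + 59.75, so 193.15 cm³.
Mass = 193.15 × 1.22 = 235.643 g.
Cost = 235.643 g / 1000 × $18.9/kg = $4.45.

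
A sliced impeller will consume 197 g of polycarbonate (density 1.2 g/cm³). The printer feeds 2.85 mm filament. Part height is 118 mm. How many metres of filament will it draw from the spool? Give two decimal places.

Extruded volume: 197/1.2 = 164.1667 cm³ (164166.7 mm³).
Cross-section of 2.85 mm filament: π·(2.85/2)² = 6.3794 mm².
Length = 164166.7 / 6.3794 = 25733.88 mm = 25.73 m.

25.73 m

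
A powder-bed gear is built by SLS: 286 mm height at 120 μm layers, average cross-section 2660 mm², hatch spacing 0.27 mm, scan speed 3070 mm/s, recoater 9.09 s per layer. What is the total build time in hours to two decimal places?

Layer count = ceil(286 / 0.12) = 2384.
Scan path per layer = 2660 / 0.27 = 9851.9 mm.
Laser time per layer: 9851.9 / 3070 → 3.2091 s.
Time per layer = 3.2091 + 9.09 = 12.2991 s.
2384 layers × 12.2991 s/layer = 29321.0544 s, i.e. 8.14 hours.

8.14 hours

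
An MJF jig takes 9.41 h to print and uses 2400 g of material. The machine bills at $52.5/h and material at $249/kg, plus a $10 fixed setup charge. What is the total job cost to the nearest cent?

Time charge = 52.5 × 9.41, so $494.025.
Feedstock cost: 249 × 2400/1000 → $597.60.
Adding setup: 494.025 + 597.60 + 10 → 1101.625 ≈ $1101.63.

$1101.63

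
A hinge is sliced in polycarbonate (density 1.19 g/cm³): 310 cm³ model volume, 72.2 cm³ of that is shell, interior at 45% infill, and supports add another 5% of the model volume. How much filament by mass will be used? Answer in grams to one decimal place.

Interior volume = 310 − 72.2 = 237.8 cm³.
Infill volume = 0.45 × 237.8 = 107.01 cm³.
Support = 0.05 × 310 = 15.5 cm³.
Total extruded = 72.2 + 107.01 + 15.5 = 194.71 cm³.
Mass = 194.71 × 1.19, so 231.7049 g.

231.7 g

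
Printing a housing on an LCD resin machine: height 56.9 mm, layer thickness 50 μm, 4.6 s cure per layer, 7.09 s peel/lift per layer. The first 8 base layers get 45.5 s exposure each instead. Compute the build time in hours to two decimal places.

3.79 hours

Number of layers: 56.9 / 0.05 → 1138 (rounded up).
Bottom layers = 8 × (45.5 + 7.09) = 420.72 s.
Normal layers = 1130 × (4.6 + 7.09), so 13209.7 s.
Total = 420.72 + 13209.7 = 13630.42 s = 3.79 hours.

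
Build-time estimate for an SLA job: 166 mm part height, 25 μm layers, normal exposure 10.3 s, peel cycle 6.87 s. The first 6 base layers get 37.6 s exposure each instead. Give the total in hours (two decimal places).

31.71 hours

Layers = ⌈166/0.025⌉ = 6640.
Bottom layers = 6 × (37.6 + 6.87) = 266.82 s.
Normal layers: 6634 × (10.3 + 6.87) → 113905.78 s.
Total = 266.82 + 113905.78 = 114172.6 s = 31.71 hours.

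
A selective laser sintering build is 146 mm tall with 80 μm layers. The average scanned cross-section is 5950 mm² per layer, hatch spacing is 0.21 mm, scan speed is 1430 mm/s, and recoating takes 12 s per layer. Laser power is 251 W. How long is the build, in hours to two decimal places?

Layers = ⌈146/0.08⌉ = 1825.
Scan path per layer = 5950 / 0.21 = 28333.3 mm.
Per-layer scan time = 28333.3 / 1430 = 19.8135 s.
Per-layer time = 19.8135 + 12 = 31.8135 s.
Total: 1825 × 31.8135 s = 58059.6375 s → 16.13 hours.

16.13 hours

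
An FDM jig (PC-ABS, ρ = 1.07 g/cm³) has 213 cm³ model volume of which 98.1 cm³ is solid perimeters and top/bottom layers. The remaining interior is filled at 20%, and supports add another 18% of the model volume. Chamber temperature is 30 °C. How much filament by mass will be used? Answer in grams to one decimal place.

Volume inside the shell = 213 − 98.1, so 114.9 cm³.
Infill volume: 0.20 × 114.9 → 22.98 cm³.
Support: 0.18 × 213 → 38.34 cm³.
Deposited volume: 98.1 + 22.98 + 38.34 → 159.42 cm³.
Mass: 159.42 × 1.07 → 170.5794 g.

170.6 g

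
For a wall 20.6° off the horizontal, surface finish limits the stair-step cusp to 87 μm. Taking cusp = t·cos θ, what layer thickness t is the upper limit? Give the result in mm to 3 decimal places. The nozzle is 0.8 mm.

0.093 mm

t = h_c / cos θ = 0.087 / 0.9361 = 0.093 mm.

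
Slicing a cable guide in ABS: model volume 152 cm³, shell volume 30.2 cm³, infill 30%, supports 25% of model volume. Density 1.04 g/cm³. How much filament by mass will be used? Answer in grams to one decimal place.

Volume inside the shell = 152 − 30.2, so 121.8 cm³.
Infill deposited = 0.30 × 121.8, so 36.54 cm³.
Support: 0.25 × 152 → 38 cm³.
Total printed volume: 30.2 + 36.54 + 38 → 104.74 cm³.
Mass: 104.74 × 1.04 → 108.9296 g.

108.9 g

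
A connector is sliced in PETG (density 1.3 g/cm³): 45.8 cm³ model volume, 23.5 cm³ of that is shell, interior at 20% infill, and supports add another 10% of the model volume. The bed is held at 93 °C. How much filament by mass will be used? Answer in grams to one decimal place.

Infill region: 45.8 − 23.5 → 22.3 cm³.
Infill deposited = 0.20 × 22.3 = 4.46 cm³.
Support = 0.10 × 45.8, so 4.58 cm³.
Deposited volume = 23.5 + 4.46 + 4.58 = 32.54 cm³.
Mass = 32.54 × 1.3 = 42.302 g.

42.3 g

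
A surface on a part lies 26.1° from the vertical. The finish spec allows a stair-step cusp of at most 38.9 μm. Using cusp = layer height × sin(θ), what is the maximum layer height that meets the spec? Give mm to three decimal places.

sin(26.1°) = 0.4399; t_max = 0.0389/0.4399 = 0.088 mm.

0.088 mm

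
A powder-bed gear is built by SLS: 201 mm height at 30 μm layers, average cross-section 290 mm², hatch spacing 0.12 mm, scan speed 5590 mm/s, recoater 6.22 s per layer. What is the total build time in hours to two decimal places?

12.38 hours

Layers = ⌈201/0.03⌉ = 6700.
Per-layer scan distance = 290 / 0.12, so 2416.7 mm.
Scan time per layer = 2416.7 / 5590, so 0.4323 s.
Time per layer: 0.4323 + 6.22 → 6.6523 s.
Build time = 6700 × 6.6523 = 44570.41 s = 12.38 hours.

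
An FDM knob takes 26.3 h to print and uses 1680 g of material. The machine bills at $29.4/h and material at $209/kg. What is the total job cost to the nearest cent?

$1124.34

Machine cost = 29.4 × 26.3 = $773.22.
Material cost = 209 × 1680/1000 = $351.12.
Total = 773.22 + 351.12 = $1124.34.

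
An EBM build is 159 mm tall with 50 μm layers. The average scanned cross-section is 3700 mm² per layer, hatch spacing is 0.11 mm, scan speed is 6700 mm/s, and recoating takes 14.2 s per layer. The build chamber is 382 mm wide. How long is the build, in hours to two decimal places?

16.98 hours

Layer count = ceil(159 / 0.05) = 3180.
Scan path per layer: 3700 / 0.11 → 33636.4 mm.
Scan time per layer = 33636.4 / 6700, so 5.0204 s.
Per-layer time = 5.0204 + 14.2, so 19.2204 s.
Build time = 3180 × 19.2204 = 61120.872 s = 16.98 hours.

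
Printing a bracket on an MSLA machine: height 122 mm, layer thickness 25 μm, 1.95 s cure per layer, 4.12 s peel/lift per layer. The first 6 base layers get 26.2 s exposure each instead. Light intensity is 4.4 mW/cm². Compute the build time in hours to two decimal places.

8.27 hours

Layers = ⌈122/0.025⌉ = 4880.
Base layers: 6 × (26.2 + 4.12) → 181.92 s.
Normal layers = 4874 × (1.95 + 4.12), so 29585.18 s.
Total = 181.92 + 29585.18 = 29767.1 s = 8.27 hours.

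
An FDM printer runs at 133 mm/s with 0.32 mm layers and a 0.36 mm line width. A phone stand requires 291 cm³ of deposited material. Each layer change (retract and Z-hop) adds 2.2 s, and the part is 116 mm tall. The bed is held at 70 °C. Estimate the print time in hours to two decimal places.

5.50 hours

Extrusion cross-section: 0.32 × 0.36 → 0.1152 mm².
Total extruded path = 291000/0.1152 = 2526041.7 mm.
Time extruding = 2526041.7 / 133 = 18992.8 s.
Number of layers: 116 / 0.32 → 363 (rounded up).
Non-print overhead = 363 × 2.2, so 798.6 s.
Total = 18992.8 + 798.6 = 19791.4 s = 5.50 hours.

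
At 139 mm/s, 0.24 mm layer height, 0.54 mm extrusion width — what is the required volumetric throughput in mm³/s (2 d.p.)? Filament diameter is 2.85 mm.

Extrusion cross-section = 0.24 × 0.54 = 0.1296 mm².
Q = v·A = 139 × 0.1296 = 18.01 mm³/s.

18.01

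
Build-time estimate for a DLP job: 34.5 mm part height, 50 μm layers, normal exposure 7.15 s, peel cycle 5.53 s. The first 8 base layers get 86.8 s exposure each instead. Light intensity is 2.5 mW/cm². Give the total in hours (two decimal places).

Layers = ⌈34.5/0.05⌉ = 690.
Base layers: 8 × (86.8 + 5.53) → 738.64 s.
Remaining layers: 682 × (7.15 + 5.53) → 8647.76 s.
Total = 738.64 + 8647.76 = 9386.4 s = 2.61 hours.

2.61 hours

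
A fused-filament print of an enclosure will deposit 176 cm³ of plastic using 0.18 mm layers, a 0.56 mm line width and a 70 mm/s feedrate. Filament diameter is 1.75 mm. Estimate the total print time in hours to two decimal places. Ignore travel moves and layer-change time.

Line area: 0.18 × 0.56 → 0.1008 mm².
Path length: 176000 mm³ / 0.1008 mm² → 1746031.7 mm.
Extrusion time = 1746031.7 / 70 = 24943.3 s.
That's 24943.3 s → 6.93 hours.

6.93 hours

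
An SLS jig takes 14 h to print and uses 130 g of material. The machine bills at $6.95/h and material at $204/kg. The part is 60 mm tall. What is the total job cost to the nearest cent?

Machine cost = 6.95 × 14 = $97.30.
Material charge = 204 × 130/1000, so $26.52.
Total = 97.30 + 26.52 = $123.82.

$123.82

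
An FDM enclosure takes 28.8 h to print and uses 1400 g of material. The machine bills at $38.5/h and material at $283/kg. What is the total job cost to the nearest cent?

$1505.00

Time charge = 38.5 × 28.8 = $1108.80.
Material cost: 283 × 1400/1000 → $396.20.
Total = 1108.80 + 396.20 = $1505.00.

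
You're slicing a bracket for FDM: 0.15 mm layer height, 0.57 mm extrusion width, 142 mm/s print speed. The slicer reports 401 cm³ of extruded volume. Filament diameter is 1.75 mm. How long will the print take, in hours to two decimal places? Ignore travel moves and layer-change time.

Extrusion cross-section: 0.15 × 0.57 → 0.0855 mm².
Total extruded path = 401000/0.0855 = 4690058.5 mm.
Extrusion time = 4690058.5 / 142 = 33028.6 s.
Converting: 33028.6 s = 9.17 hours.

9.17 hours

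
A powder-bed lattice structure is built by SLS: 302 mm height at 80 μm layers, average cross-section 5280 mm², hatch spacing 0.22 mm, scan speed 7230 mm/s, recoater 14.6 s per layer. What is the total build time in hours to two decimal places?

Layers = ⌈302/0.08⌉ = 3775.
Scan path per layer = 5280 / 0.22 = 24000 mm.
Per-layer scan time: 24000 / 7230 → 3.3195 s.
Per-layer time = 3.3195 + 14.6 = 17.9195 s.
Build time = 3775 × 17.9195 = 67646.1125 s = 18.79 hours.

18.79 hours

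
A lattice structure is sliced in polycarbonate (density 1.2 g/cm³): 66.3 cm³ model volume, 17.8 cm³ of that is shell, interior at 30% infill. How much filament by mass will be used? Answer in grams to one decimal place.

Infill region = 66.3 − 17.8, so 48.5 cm³.
Infill deposited = 0.30 × 48.5, so 14.55 cm³.
Total printed volume: 17.8 + 14.55 → 32.35 cm³.
Mass: 32.35 × 1.2 → 38.82 g.

38.8 g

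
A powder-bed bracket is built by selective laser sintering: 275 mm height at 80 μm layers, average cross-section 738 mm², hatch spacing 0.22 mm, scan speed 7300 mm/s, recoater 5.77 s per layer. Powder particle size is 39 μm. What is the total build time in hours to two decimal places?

Layer count = ceil(275 / 0.08) = 3438.
Hatch length per layer = 738 / 0.22 = 3354.5 mm.
Per-layer scan time = 3354.5 / 7300, so 0.4595 s.
Per-layer time = 0.4595 + 5.77 = 6.2295 s.
3438 layers × 6.2295 s/layer = 21417.021 s, i.e. 5.95 hours.

5.95 hours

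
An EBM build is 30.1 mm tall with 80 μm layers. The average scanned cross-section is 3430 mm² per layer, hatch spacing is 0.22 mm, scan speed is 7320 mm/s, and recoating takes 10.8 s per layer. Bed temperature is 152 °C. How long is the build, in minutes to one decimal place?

Layers = ⌈30.1/0.08⌉ = 377.
Hatch length per layer: 3430 / 0.22 → 15590.9 mm.
Beam time per layer = 15590.9 / 7320, so 2.1299 s.
Per-layer time: 2.1299 + 10.8 → 12.9299 s.
377 layers × 12.9299 s/layer = 4874.5723 s, i.e. 81.2 minutes.

81.2 minutes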